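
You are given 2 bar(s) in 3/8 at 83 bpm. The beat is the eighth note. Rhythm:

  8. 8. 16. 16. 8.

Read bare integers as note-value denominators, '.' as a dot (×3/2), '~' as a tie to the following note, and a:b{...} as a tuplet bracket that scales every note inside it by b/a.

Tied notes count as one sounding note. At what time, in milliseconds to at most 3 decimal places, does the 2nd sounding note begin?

note 2 onset = 3/2b = 1084.337ms

1. 0.0ms @ 0 + 1084.337ms (3/2)
2. 1084.337ms @ 3/2 + 1084.337ms (3/2)
3. 2168.675ms @ 3 + 542.169ms (3/4)
4. 2710.843ms @ 15/4 + 542.169ms (3/4)
5. 3253.012ms @ 9/2 + 1084.337ms (3/2)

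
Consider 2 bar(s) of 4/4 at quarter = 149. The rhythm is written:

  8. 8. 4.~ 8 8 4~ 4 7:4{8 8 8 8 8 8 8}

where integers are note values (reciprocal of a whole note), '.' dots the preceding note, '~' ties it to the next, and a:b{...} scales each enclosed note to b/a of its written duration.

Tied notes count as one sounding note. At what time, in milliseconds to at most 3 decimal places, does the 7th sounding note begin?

note 7 onset = 44/7b = 2531.16ms

1. 0.0ms @ 0 + 302.013ms (3/4)
2. 302.013ms @ 3/4 + 302.013ms (3/4)
3. 604.027ms @ 3/2 + 805.369ms (2)
4. 1409.396ms @ 7/2 + 201.342ms (1/2)
5. 1610.738ms @ 4 + 805.369ms (2)
6. 2416.107ms @ 6 + 115.053ms (2/7)
7. 2531.16ms @ 44/7 + 115.053ms (2/7)
8. 2646.213ms @ 46/7 + 115.053ms (2/7)
9. 2761.266ms @ 48/7 + 115.053ms (2/7)
10. 2876.318ms @ 50/7 + 115.053ms (2/7)
11. 2991.371ms @ 52/7 + 115.053ms (2/7)
12. 3106.424ms @ 54/7 + 115.053ms (2/7)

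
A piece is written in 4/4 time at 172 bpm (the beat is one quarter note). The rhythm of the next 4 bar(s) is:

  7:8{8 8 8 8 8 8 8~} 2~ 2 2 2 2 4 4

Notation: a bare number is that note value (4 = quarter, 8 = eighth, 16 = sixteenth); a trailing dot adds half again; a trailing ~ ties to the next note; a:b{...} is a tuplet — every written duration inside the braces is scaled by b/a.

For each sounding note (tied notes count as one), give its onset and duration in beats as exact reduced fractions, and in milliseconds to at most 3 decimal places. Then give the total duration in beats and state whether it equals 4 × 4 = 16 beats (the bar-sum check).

1) 0.0ms=0b +199.336ms=4/7b
2) 199.336ms=4/7b +199.336ms=4/7b
3) 398.671ms=8/7b +199.336ms=4/7b
4) 598.007ms=12/7b +199.336ms=4/7b
5) 797.342ms=16/7b +199.336ms=4/7b
6) 996.678ms=20/7b +199.336ms=4/7b
7) 1196.013ms=24/7b +1594.684ms=32/7b
8) 2790.698ms=8b +697.674ms=2b
9) 3488.372ms=10b +697.674ms=2b
10) 4186.047ms=12b +697.674ms=2b
11) 4883.721ms=14b +348.837ms=1b
12) 5232.558ms=15b +348.837ms=1b
Σ=16b of 16 (172bpm 4/4) — PASS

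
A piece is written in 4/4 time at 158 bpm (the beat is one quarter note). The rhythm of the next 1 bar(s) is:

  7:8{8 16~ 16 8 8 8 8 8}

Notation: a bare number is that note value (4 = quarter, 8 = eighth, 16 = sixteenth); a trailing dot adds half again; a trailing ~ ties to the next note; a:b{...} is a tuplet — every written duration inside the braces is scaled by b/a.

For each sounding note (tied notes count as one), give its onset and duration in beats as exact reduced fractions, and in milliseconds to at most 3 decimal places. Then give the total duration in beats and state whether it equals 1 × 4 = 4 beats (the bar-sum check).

1) 0.0ms=0b +216.998ms=4/7b
2) 216.998ms=4/7b +216.998ms=4/7b
3) 433.996ms=8/7b +216.998ms=4/7b
4) 650.995ms=12/7b +216.998ms=4/7b
5) 867.993ms=16/7b +216.998ms=4/7b
6) 1084.991ms=20/7b +216.998ms=4/7b
7) 1301.989ms=24/7b +216.998ms=4/7b
Σ=4b of 4 (158bpm 4/4) — PASS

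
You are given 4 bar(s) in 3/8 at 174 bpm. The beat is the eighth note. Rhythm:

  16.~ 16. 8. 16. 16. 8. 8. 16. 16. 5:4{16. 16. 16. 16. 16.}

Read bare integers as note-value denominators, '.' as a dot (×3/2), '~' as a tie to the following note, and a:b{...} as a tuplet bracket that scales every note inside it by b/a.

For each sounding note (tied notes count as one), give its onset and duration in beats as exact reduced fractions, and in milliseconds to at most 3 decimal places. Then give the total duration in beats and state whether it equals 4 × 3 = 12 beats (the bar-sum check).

1) 0.0ms=0b +517.241ms=3/2b
2) 517.241ms=3/2b +517.241ms=3/2b
3) 1034.483ms=3b +258.621ms=3/4b
4) 1293.103ms=15/4b +258.621ms=3/4b
5) 1551.724ms=9/2b +517.241ms=3/2b
6) 2068.966ms=6b +517.241ms=3/2b
7) 2586.207ms=15/2b +258.621ms=3/4b
8) 2844.828ms=33/4b +258.621ms=3/4b
9) 3103.448ms=9b +206.897ms=3/5b
10) 3310.345ms=48/5b +206.897ms=3/5b
11) 3517.241ms=51/5b +206.897ms=3/5b
12) 3724.138ms=54/5b +206.897ms=3/5b
13) 3931.034ms=57/5b +206.897ms=3/5b
Σ=12b of 12 (174bpm 3/8) — PASS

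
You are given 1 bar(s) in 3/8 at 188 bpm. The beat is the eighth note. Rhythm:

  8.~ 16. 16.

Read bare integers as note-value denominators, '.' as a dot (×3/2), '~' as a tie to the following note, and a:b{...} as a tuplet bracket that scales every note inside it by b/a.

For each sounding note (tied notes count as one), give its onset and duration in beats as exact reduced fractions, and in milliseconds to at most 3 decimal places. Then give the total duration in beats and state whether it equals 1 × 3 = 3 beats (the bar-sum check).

1) 0.0ms=0b +718.085ms=9/4b
2) 718.085ms=9/4b +239.362ms=3/4b
Σ=3b of 3 (188bpm 3/8) — PASS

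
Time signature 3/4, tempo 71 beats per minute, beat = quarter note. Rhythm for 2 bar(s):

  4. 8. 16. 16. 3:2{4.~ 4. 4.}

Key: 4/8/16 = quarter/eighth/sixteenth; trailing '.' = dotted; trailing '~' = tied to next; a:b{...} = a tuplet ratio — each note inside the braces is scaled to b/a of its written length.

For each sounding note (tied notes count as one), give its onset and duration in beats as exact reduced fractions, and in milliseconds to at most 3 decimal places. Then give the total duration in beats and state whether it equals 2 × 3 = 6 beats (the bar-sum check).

1) 0.0ms=0b +1267.606ms=3/2b
2) 1267.606ms=3/2b +633.803ms=3/4b
3) 1901.408ms=9/4b +316.901ms=3/8b
4) 2218.31ms=21/8b +316.901ms=3/8b
5) 2535.211ms=3b +1690.141ms=2b
6) 4225.352ms=5b +845.07ms=1b
Σ=6b of 6 (71bpm 3/4) — PASS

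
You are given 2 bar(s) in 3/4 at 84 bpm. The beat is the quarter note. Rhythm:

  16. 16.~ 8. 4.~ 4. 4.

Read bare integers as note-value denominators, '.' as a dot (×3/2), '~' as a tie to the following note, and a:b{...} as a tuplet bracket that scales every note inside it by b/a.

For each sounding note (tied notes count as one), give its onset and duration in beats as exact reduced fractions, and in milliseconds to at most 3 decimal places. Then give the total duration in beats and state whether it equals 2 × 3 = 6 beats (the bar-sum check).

1) 0.0ms=0b +267.857ms=3/8b
2) 267.857ms=3/8b +803.571ms=9/8b
3) 1071.429ms=3/2b +2142.857ms=3b
4) 3214.286ms=9/2b +1071.429ms=3/2b
Σ=6b of 6 (84bpm 3/4) — PASS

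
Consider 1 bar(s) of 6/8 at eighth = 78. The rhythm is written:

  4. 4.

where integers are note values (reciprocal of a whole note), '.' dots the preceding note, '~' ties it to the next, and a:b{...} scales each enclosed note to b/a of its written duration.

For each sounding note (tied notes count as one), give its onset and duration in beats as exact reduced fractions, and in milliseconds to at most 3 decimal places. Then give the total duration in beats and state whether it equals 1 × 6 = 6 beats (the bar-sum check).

1) 0.0ms=0b +2307.692ms=3b
2) 2307.692ms=3b +2307.692ms=3b
Σ=6b of 6 (78bpm 6/8) — PASS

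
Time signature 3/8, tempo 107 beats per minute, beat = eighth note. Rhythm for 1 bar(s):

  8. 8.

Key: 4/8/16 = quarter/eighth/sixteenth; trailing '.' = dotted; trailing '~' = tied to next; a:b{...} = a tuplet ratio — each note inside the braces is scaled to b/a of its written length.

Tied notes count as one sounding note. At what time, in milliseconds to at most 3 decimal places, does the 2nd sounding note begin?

1. 0.0ms @ 0 + 841.121ms (3/2)
2. 841.121ms @ 3/2 + 841.121ms (3/2)

note 2 onset = 3/2b = 841.121ms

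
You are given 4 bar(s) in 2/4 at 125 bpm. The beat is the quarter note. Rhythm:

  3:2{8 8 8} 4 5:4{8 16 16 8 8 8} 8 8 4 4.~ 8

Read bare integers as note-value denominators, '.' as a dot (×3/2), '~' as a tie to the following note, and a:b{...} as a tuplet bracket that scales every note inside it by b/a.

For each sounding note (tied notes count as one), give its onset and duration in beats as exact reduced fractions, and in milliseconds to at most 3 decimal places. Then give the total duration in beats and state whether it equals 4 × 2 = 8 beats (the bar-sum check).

1) 0.0ms=0b +160.0ms=1/3b
2) 160.0ms=1/3b +160.0ms=1/3b
3) 320.0ms=2/3b +160.0ms=1/3b
4) 480.0ms=1b +480.0ms=1b
5) 960.0ms=2b +192.0ms=2/5b
6) 1152.0ms=12/5b +96.0ms=1/5b
7) 1248.0ms=13/5b +96.0ms=1/5b
8) 1344.0ms=14/5b +192.0ms=2/5b
9) 1536.0ms=16/5b +192.0ms=2/5b
10) 1728.0ms=18/5b +192.0ms=2/5b
11) 1920.0ms=4b +240.0ms=1/2b
12) 2160.0ms=9/2b +240.0ms=1/2b
13) 2400.0ms=5b +480.0ms=1b
14) 2880.0ms=6b +960.0ms=2b
Σ=8b of 8 (125bpm 2/4) — PASS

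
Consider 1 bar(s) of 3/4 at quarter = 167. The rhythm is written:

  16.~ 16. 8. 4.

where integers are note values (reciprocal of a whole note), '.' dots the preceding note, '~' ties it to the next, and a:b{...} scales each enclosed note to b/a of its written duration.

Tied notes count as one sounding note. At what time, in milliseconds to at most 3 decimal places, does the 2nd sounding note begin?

note 2 onset = 3/4b = 269.461ms

1. 0.0ms @ 0 + 269.461ms (3/4)
2. 269.461ms @ 3/4 + 269.461ms (3/4)
3. 538.922ms @ 3/2 + 538.922ms (3/2)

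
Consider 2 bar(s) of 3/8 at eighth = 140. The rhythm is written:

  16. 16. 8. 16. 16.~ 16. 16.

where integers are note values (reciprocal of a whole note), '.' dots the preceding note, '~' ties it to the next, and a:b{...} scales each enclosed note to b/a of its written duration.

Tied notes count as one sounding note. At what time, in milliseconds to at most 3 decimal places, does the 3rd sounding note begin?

1. 0.0ms @ 0 + 321.429ms (3/4)
2. 321.429ms @ 3/4 + 321.429ms (3/4)
3. 642.857ms @ 3/2 + 642.857ms (3/2)
4. 1285.714ms @ 3 + 321.429ms (3/4)
5. 1607.143ms @ 15/4 + 642.857ms (3/2)
6. 2250.0ms @ 21/4 + 321.429ms (3/4)

note 3 onset = 3/2b = 642.857ms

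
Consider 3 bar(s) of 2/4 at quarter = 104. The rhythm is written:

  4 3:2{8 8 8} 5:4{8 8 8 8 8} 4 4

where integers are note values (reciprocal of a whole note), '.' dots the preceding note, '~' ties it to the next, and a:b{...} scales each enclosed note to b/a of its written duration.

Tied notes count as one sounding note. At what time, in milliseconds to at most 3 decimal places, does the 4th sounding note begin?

note 4 onset = 5/3b = 961.538ms

1. 0.0ms @ 0 + 576.923ms (1)
2. 576.923ms @ 1 + 192.308ms (1/3)
3. 769.231ms @ 4/3 + 192.308ms (1/3)
4. 961.538ms @ 5/3 + 192.308ms (1/3)
5. 1153.846ms @ 2 + 230.769ms (2/5)
6. 1384.615ms @ 12/5 + 230.769ms (2/5)
7. 1615.385ms @ 14/5 + 230.769ms (2/5)
8. 1846.154ms @ 16/5 + 230.769ms (2/5)
9. 2076.923ms @ 18/5 + 230.769ms (2/5)
10. 2307.692ms @ 4 + 576.923ms (1)
11. 2884.615ms @ 5 + 576.923ms (1)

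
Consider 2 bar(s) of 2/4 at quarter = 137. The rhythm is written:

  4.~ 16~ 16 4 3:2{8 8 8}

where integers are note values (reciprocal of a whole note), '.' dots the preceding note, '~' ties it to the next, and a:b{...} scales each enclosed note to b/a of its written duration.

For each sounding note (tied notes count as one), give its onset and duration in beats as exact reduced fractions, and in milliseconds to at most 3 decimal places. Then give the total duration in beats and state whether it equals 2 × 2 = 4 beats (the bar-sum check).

1) 0.0ms=0b +875.912ms=2b
2) 875.912ms=2b +437.956ms=1b
3) 1313.869ms=3b +145.985ms=1/3b
4) 1459.854ms=10/3b +145.985ms=1/3b
5) 1605.839ms=11/3b +145.985ms=1/3b
Σ=4b of 4 (137bpm 2/4) — PASS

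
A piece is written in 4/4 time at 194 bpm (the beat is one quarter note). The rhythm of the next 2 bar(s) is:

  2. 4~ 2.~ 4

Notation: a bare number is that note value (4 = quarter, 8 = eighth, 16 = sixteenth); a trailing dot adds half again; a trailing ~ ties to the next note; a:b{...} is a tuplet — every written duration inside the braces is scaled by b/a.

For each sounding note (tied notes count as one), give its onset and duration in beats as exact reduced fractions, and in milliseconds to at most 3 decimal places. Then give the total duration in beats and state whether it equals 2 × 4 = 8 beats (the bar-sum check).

1) 0.0ms=0b +927.835ms=3b
2) 927.835ms=3b +1546.392ms=5b
Σ=8b of 8 (194bpm 4/4) — PASS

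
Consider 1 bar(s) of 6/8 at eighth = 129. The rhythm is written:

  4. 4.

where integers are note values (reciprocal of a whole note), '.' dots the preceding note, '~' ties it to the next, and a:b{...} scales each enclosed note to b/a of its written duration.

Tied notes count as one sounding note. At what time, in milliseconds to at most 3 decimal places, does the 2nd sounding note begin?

1. 0.0ms @ 0 + 1395.349ms (3)
2. 1395.349ms @ 3 + 1395.349ms (3)

note 2 onset = 3b = 1395.349ms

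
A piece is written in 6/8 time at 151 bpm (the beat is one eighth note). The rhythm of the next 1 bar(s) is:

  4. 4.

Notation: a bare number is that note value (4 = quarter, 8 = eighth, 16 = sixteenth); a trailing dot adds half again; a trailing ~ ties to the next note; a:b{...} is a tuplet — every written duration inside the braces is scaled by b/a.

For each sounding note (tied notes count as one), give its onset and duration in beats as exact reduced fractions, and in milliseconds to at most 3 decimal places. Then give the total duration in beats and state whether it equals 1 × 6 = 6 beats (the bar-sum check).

1) 0.0ms=0b +1192.053ms=3b
2) 1192.053ms=3b +1192.053ms=3b
Σ=6b of 6 (151bpm 6/8) — PASS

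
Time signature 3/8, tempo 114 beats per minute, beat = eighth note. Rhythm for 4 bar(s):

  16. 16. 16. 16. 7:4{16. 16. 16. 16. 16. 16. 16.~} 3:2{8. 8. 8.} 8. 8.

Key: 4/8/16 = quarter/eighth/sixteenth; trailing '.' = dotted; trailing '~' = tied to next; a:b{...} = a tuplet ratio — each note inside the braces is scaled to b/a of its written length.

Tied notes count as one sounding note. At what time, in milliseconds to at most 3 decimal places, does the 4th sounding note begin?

1. 0.0ms @ 0 + 394.737ms (3/4)
2. 394.737ms @ 3/4 + 394.737ms (3/4)
3. 789.474ms @ 3/2 + 394.737ms (3/4)
4. 1184.211ms @ 9/4 + 394.737ms (3/4)
5. 1578.947ms @ 3 + 225.564ms (3/7)
6. 1804.511ms @ 24/7 + 225.564ms (3/7)
7. 2030.075ms @ 27/7 + 225.564ms (3/7)
8. 2255.639ms @ 30/7 + 225.564ms (3/7)
9. 2481.203ms @ 33/7 + 225.564ms (3/7)
10. 2706.767ms @ 36/7 + 225.564ms (3/7)
11. 2932.331ms @ 39/7 + 751.88ms (10/7)
12. 3684.211ms @ 7 + 526.316ms (1)
13. 4210.526ms @ 8 + 526.316ms (1)
14. 4736.842ms @ 9 + 789.474ms (3/2)
15. 5526.316ms @ 21/2 + 789.474ms (3/2)

note 4 onset = 9/4b = 1184.211ms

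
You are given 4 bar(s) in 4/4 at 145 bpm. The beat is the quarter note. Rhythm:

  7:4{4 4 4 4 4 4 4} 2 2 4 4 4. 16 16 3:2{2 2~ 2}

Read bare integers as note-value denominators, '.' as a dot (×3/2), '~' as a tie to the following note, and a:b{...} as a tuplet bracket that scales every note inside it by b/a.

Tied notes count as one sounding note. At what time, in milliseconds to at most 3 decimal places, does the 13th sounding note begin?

1. 0.0ms @ 0 + 236.453ms (4/7)
2. 236.453ms @ 4/7 + 236.453ms (4/7)
3. 472.906ms @ 8/7 + 236.453ms (4/7)
4. 709.36ms @ 12/7 + 236.453ms (4/7)
5. 945.813ms @ 16/7 + 236.453ms (4/7)
6. 1182.266ms @ 20/7 + 236.453ms (4/7)
7. 1418.719ms @ 24/7 + 236.453ms (4/7)
8. 1655.172ms @ 4 + 827.586ms (2)
9. 2482.759ms @ 6 + 827.586ms (2)
10. 3310.345ms @ 8 + 413.793ms (1)
11. 3724.138ms @ 9 + 413.793ms (1)
12. 4137.931ms @ 10 + 620.69ms (3/2)
13. 4758.621ms @ 23/2 + 103.448ms (1/4)
14. 4862.069ms @ 47/4 + 103.448ms (1/4)
15. 4965.517ms @ 12 + 551.724ms (4/3)
16. 5517.241ms @ 40/3 + 1103.448ms (8/3)

note 13 onset = 23/2b = 4758.621ms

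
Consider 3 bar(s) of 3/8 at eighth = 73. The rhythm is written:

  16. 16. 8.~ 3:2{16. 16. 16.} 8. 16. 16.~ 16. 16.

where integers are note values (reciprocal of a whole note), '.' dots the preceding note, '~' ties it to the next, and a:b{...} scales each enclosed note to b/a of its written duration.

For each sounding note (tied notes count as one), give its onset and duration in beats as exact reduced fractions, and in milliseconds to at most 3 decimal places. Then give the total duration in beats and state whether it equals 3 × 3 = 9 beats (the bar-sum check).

1) 0.0ms=0b +616.438ms=3/4b
2) 616.438ms=3/4b +616.438ms=3/4b
3) 1232.877ms=3/2b +1643.836ms=2b
4) 2876.712ms=7/2b +410.959ms=1/2b
5) 3287.671ms=4b +410.959ms=1/2b
6) 3698.63ms=9/2b +1232.877ms=3/2b
7) 4931.507ms=6b +616.438ms=3/4b
8) 5547.945ms=27/4b +1232.877ms=3/2b
9) 6780.822ms=33/4b +616.438ms=3/4b
Σ=9b of 9 (73bpm 3/8) — PASS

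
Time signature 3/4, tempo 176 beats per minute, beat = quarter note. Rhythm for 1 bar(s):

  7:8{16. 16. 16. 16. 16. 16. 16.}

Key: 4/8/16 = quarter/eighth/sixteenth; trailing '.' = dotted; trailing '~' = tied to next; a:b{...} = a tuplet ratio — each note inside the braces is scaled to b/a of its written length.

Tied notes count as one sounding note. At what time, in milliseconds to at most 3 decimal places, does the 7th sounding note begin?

1. 0.0ms @ 0 + 146.104ms (3/7)
2. 146.104ms @ 3/7 + 146.104ms (3/7)
3. 292.208ms @ 6/7 + 146.104ms (3/7)
4. 438.312ms @ 9/7 + 146.104ms (3/7)
5. 584.416ms @ 12/7 + 146.104ms (3/7)
6. 730.519ms @ 15/7 + 146.104ms (3/7)
7. 876.623ms @ 18/7 + 146.104ms (3/7)

note 7 onset = 18/7b = 876.623ms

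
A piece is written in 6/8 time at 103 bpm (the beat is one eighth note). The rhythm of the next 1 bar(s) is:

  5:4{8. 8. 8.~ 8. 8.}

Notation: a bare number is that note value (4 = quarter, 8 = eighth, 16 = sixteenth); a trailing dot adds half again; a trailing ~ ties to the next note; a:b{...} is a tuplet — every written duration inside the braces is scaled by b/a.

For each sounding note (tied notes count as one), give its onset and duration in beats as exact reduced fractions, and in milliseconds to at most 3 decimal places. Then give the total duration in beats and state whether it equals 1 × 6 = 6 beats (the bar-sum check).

1) 0.0ms=0b +699.029ms=6/5b
2) 699.029ms=6/5b +699.029ms=6/5b
3) 1398.058ms=12/5b +1398.058ms=12/5b
4) 2796.117ms=24/5b +699.029ms=6/5b
Σ=6b of 6 (103bpm 6/8) — PASS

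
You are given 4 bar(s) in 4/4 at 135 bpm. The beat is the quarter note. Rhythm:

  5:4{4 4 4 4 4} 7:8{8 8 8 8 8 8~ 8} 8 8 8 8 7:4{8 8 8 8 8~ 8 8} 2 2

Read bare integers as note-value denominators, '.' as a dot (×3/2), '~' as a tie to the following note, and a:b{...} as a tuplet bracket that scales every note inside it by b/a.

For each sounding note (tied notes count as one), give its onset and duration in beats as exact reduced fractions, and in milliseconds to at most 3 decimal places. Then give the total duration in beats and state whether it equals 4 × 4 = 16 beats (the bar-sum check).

1) 0.0ms=0b +355.556ms=4/5b
2) 355.556ms=4/5b +355.556ms=4/5b
3) 711.111ms=8/5b +355.556ms=4/5b
4) 1066.667ms=12/5b +355.556ms=4/5b
5) 1422.222ms=16/5b +355.556ms=4/5b
6) 1777.778ms=4b +253.968ms=4/7b
7) 2031.746ms=32/7b +253.968ms=4/7b
8) 2285.714ms=36/7b +253.968ms=4/7b
9) 2539.683ms=40/7b +253.968ms=4/7b
10) 2793.651ms=44/7b +253.968ms=4/7b
11) 3047.619ms=48/7b +507.937ms=8/7b
12) 3555.556ms=8b +222.222ms=1/2b
13) 3777.778ms=17/2b +222.222ms=1/2b
14) 4000.0ms=9b +222.222ms=1/2b
15) 4222.222ms=19/2b +222.222ms=1/2b
16) 4444.444ms=10b +126.984ms=2/7b
17) 4571.429ms=72/7b +126.984ms=2/7b
18) 4698.413ms=74/7b +126.984ms=2/7b
19) 4825.397ms=76/7b +126.984ms=2/7b
20) 4952.381ms=78/7b +253.968ms=4/7b
21) 5206.349ms=82/7b +126.984ms=2/7b
22) 5333.333ms=12b +888.889ms=2b
23) 6222.222ms=14b +888.889ms=2b
Σ=16b of 16 (135bpm 4/4) — PASS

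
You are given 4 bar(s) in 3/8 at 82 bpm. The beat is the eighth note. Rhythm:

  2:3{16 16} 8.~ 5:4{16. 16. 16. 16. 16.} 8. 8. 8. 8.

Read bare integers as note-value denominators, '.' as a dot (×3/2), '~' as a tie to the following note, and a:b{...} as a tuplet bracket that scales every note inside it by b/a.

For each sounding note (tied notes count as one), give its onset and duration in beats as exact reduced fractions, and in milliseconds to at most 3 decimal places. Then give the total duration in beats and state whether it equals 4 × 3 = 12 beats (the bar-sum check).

1) 0.0ms=0b +548.78ms=3/4b
2) 548.78ms=3/4b +548.78ms=3/4b
3) 1097.561ms=3/2b +1536.585ms=21/10b
4) 2634.146ms=18/5b +439.024ms=3/5b
5) 3073.171ms=21/5b +439.024ms=3/5b
6) 3512.195ms=24/5b +439.024ms=3/5b
7) 3951.22ms=27/5b +439.024ms=3/5b
8) 4390.244ms=6b +1097.561ms=3/2b
9) 5487.805ms=15/2b +1097.561ms=3/2b
10) 6585.366ms=9b +1097.561ms=3/2b
11) 7682.927ms=21/2b +1097.561ms=3/2b
Σ=12b of 12 (82bpm 3/8) — PASS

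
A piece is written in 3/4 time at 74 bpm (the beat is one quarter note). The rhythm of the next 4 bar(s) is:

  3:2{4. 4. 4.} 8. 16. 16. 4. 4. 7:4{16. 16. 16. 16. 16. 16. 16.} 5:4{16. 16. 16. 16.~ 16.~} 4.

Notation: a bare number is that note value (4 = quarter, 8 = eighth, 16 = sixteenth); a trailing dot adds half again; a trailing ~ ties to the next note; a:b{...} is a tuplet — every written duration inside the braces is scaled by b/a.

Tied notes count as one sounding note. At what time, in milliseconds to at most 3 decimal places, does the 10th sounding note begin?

note 10 onset = 54/7b = 6254.826ms

1. 0.0ms @ 0 + 810.811ms (1)
2. 810.811ms @ 1 + 810.811ms (1)
3. 1621.622ms @ 2 + 810.811ms (1)
4. 2432.432ms @ 3 + 608.108ms (3/4)
5. 3040.541ms @ 15/4 + 304.054ms (3/8)
6. 3344.595ms @ 33/8 + 304.054ms (3/8)
7. 3648.649ms @ 9/2 + 1216.216ms (3/2)
8. 4864.865ms @ 6 + 1216.216ms (3/2)
9. 6081.081ms @ 15/2 + 173.745ms (3/14)
10. 6254.826ms @ 54/7 + 173.745ms (3/14)
11. 6428.571ms @ 111/14 + 173.745ms (3/14)
12. 6602.317ms @ 57/7 + 173.745ms (3/14)
13. 6776.062ms @ 117/14 + 173.745ms (3/14)
14. 6949.807ms @ 60/7 + 173.745ms (3/14)
15. 7123.552ms @ 123/14 + 173.745ms (3/14)
16. 7297.297ms @ 9 + 243.243ms (3/10)
17. 7540.541ms @ 93/10 + 243.243ms (3/10)
18. 7783.784ms @ 48/5 + 243.243ms (3/10)
19. 8027.027ms @ 99/10 + 1702.703ms (21/10)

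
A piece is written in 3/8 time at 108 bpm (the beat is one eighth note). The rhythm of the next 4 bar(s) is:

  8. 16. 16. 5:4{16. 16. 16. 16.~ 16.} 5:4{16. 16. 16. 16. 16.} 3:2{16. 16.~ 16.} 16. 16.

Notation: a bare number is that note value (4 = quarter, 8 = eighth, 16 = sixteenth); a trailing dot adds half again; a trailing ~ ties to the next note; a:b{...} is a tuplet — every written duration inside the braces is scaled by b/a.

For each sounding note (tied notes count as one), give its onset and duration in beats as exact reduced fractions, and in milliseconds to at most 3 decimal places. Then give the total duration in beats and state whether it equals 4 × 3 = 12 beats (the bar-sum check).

1) 0.0ms=0b +833.333ms=3/2b
2) 833.333ms=3/2b +416.667ms=3/4b
3) 1250.0ms=9/4b +416.667ms=3/4b
4) 1666.667ms=3b +333.333ms=3/5b
5) 2000.0ms=18/5b +333.333ms=3/5b
6) 2333.333ms=21/5b +333.333ms=3/5b
7) 2666.667ms=24/5b +666.667ms=6/5b
8) 3333.333ms=6b +333.333ms=3/5b
9) 3666.667ms=33/5b +333.333ms=3/5b
10) 4000.0ms=36/5b +333.333ms=3/5b
11) 4333.333ms=39/5b +333.333ms=3/5b
12) 4666.667ms=42/5b +333.333ms=3/5b
13) 5000.0ms=9b +277.778ms=1/2b
14) 5277.778ms=19/2b +555.556ms=1b
15) 5833.333ms=21/2b +416.667ms=3/4b
16) 6250.0ms=45/4b +416.667ms=3/4b
Σ=12b of 12 (108bpm 3/8) — PASS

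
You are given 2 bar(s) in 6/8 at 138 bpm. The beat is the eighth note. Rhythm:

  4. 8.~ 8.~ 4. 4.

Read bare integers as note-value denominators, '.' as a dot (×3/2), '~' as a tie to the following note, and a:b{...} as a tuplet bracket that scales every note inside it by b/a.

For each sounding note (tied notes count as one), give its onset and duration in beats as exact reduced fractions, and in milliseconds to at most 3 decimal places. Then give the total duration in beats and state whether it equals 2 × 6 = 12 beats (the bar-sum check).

1) 0.0ms=0b +1304.348ms=3b
2) 1304.348ms=3b +2608.696ms=6b
3) 3913.043ms=9b +1304.348ms=3b
Σ=12b of 12 (138bpm 6/8) — PASS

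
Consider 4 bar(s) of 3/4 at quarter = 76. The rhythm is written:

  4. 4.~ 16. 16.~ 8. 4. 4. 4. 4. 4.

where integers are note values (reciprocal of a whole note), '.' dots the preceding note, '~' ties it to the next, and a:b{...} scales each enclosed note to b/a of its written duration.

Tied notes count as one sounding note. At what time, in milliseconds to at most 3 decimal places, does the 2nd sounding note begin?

note 2 onset = 3/2b = 1184.211ms

1. 0.0ms @ 0 + 1184.211ms (3/2)
2. 1184.211ms @ 3/2 + 1480.263ms (15/8)
3. 2664.474ms @ 27/8 + 888.158ms (9/8)
4. 3552.632ms @ 9/2 + 1184.211ms (3/2)
5. 4736.842ms @ 6 + 1184.211ms (3/2)
6. 5921.053ms @ 15/2 + 1184.211ms (3/2)
7. 7105.263ms @ 9 + 1184.211ms (3/2)
8. 8289.474ms @ 21/2 + 1184.211ms (3/2)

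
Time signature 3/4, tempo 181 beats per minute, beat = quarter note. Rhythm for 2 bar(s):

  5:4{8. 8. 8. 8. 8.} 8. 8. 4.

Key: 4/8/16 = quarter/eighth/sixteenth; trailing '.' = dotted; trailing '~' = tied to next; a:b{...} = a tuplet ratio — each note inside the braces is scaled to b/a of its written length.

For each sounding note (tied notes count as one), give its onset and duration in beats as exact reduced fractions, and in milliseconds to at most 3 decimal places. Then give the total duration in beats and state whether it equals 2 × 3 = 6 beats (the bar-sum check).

1) 0.0ms=0b +198.895ms=3/5b
2) 198.895ms=3/5b +198.895ms=3/5b
3) 397.79ms=6/5b +198.895ms=3/5b
4) 596.685ms=9/5b +198.895ms=3/5b
5) 795.58ms=12/5b +198.895ms=3/5b
6) 994.475ms=3b +248.619ms=3/4b
7) 1243.094ms=15/4b +248.619ms=3/4b
8) 1491.713ms=9/2b +497.238ms=3/2b
Σ=6b of 6 (181bpm 3/4) — PASS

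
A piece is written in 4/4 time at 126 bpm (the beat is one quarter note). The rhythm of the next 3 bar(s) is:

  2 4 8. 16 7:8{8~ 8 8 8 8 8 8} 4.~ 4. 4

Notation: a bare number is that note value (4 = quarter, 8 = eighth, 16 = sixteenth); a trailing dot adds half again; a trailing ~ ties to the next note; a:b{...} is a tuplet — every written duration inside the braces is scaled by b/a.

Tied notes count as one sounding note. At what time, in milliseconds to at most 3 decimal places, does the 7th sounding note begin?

note 7 onset = 40/7b = 2721.088ms

1. 0.0ms @ 0 + 952.381ms (2)
2. 952.381ms @ 2 + 476.19ms (1)
3. 1428.571ms @ 3 + 357.143ms (3/4)
4. 1785.714ms @ 15/4 + 119.048ms (1/4)
5. 1904.762ms @ 4 + 544.218ms (8/7)
6. 2448.98ms @ 36/7 + 272.109ms (4/7)
7. 2721.088ms @ 40/7 + 272.109ms (4/7)
8. 2993.197ms @ 44/7 + 272.109ms (4/7)
9. 3265.306ms @ 48/7 + 272.109ms (4/7)
10. 3537.415ms @ 52/7 + 272.109ms (4/7)
11. 3809.524ms @ 8 + 1428.571ms (3)
12. 5238.095ms @ 11 + 476.19ms (1)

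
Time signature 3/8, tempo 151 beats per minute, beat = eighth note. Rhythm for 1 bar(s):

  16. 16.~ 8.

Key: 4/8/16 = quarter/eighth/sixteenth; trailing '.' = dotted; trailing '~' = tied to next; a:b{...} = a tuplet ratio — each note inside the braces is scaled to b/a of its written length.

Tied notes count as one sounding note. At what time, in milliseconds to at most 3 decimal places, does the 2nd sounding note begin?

1. 0.0ms @ 0 + 298.013ms (3/4)
2. 298.013ms @ 3/4 + 894.04ms (9/4)

note 2 onset = 3/4b = 298.013ms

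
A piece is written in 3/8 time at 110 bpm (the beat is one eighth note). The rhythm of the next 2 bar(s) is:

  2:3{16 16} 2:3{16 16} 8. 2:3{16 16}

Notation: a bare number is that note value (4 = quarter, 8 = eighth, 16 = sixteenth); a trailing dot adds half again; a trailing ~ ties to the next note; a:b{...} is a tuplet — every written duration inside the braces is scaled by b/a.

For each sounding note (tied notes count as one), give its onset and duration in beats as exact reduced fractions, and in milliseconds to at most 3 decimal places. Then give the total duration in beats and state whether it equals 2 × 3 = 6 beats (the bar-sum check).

1) 0.0ms=0b +409.091ms=3/4b
2) 409.091ms=3/4b +409.091ms=3/4b
3) 818.182ms=3/2b +409.091ms=3/4b
4) 1227.273ms=9/4b +409.091ms=3/4b
5) 1636.364ms=3b +818.182ms=3/2b
6) 2454.545ms=9/2b +409.091ms=3/4b
7) 2863.636ms=21/4b +409.091ms=3/4b
Σ=6b of 6 (110bpm 3/8) — PASS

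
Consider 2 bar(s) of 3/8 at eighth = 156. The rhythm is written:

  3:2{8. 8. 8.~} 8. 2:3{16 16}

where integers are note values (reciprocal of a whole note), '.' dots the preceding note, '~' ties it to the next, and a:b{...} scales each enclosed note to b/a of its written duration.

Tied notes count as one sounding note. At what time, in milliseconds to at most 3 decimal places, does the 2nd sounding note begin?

1. 0.0ms @ 0 + 384.615ms (1)
2. 384.615ms @ 1 + 384.615ms (1)
3. 769.231ms @ 2 + 961.538ms (5/2)
4. 1730.769ms @ 9/2 + 288.462ms (3/4)
5. 2019.231ms @ 21/4 + 288.462ms (3/4)

note 2 onset = 1b = 384.615ms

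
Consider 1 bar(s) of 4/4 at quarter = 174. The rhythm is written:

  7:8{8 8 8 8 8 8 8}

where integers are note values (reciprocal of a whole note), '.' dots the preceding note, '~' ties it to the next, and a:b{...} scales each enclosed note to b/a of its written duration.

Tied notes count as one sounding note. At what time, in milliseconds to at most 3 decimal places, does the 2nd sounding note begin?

note 2 onset = 4/7b = 197.044ms

1. 0.0ms @ 0 + 197.044ms (4/7)
2. 197.044ms @ 4/7 + 197.044ms (4/7)
3. 394.089ms @ 8/7 + 197.044ms (4/7)
4. 591.133ms @ 12/7 + 197.044ms (4/7)
5. 788.177ms @ 16/7 + 197.044ms (4/7)
6. 985.222ms @ 20/7 + 197.044ms (4/7)
7. 1182.266ms @ 24/7 + 197.044ms (4/7)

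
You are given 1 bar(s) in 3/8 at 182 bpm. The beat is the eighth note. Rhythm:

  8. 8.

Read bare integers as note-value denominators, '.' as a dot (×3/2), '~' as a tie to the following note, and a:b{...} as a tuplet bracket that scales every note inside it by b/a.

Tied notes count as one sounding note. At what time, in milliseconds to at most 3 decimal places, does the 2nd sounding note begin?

note 2 onset = 3/2b = 494.505ms

1. 0.0ms @ 0 + 494.505ms (3/2)
2. 494.505ms @ 3/2 + 494.505ms (3/2)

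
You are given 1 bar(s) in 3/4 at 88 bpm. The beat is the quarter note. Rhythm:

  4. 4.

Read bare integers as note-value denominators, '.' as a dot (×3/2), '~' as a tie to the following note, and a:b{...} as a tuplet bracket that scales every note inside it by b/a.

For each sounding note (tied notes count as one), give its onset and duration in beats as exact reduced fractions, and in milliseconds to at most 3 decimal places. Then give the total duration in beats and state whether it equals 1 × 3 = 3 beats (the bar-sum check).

1) 0.0ms=0b +1022.727ms=3/2b
2) 1022.727ms=3/2b +1022.727ms=3/2b
Σ=3b of 3 (88bpm 3/4) — PASS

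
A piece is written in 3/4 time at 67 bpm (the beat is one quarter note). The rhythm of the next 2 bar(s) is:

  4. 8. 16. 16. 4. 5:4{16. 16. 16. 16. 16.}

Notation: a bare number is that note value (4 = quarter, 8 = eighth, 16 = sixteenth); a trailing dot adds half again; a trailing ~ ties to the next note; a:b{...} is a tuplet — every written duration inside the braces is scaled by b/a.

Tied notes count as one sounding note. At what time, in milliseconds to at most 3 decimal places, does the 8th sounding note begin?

1. 0.0ms @ 0 + 1343.284ms (3/2)
2. 1343.284ms @ 3/2 + 671.642ms (3/4)
3. 2014.925ms @ 9/4 + 335.821ms (3/8)
4. 2350.746ms @ 21/8 + 335.821ms (3/8)
5. 2686.567ms @ 3 + 1343.284ms (3/2)
6. 4029.851ms @ 9/2 + 268.657ms (3/10)
7. 4298.507ms @ 24/5 + 268.657ms (3/10)
8. 4567.164ms @ 51/10 + 268.657ms (3/10)
9. 4835.821ms @ 27/5 + 268.657ms (3/10)
10. 5104.478ms @ 57/10 + 268.657ms (3/10)

note 8 onset = 51/10b = 4567.164ms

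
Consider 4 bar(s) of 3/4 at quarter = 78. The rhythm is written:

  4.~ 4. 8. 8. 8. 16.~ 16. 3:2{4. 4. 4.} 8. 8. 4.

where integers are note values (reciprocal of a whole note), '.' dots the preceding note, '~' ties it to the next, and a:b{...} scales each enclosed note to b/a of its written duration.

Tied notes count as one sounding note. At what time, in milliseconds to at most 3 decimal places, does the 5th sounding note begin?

note 5 onset = 21/4b = 4038.462ms

1. 0.0ms @ 0 + 2307.692ms (3)
2. 2307.692ms @ 3 + 576.923ms (3/4)
3. 2884.615ms @ 15/4 + 576.923ms (3/4)
4. 3461.538ms @ 9/2 + 576.923ms (3/4)
5. 4038.462ms @ 21/4 + 576.923ms (3/4)
6. 4615.385ms @ 6 + 769.231ms (1)
7. 5384.615ms @ 7 + 769.231ms (1)
8. 6153.846ms @ 8 + 769.231ms (1)
9. 6923.077ms @ 9 + 576.923ms (3/4)
10. 7500.0ms @ 39/4 + 576.923ms (3/4)
11. 8076.923ms @ 21/2 + 1153.846ms (3/2)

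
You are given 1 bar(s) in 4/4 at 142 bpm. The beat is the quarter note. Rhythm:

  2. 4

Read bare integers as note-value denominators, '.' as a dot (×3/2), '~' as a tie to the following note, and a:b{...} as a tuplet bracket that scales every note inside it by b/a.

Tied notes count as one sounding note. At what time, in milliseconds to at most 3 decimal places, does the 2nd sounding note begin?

note 2 onset = 3b = 1267.606ms

1. 0.0ms @ 0 + 1267.606ms (3)
2. 1267.606ms @ 3 + 422.535ms (1)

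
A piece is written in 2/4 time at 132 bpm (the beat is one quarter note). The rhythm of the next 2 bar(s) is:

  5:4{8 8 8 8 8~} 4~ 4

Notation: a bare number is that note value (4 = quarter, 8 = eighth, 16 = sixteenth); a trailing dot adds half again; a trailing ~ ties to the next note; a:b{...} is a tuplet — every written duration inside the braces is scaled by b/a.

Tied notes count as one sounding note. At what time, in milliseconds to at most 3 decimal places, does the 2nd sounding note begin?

1. 0.0ms @ 0 + 181.818ms (2/5)
2. 181.818ms @ 2/5 + 181.818ms (2/5)
3. 363.636ms @ 4/5 + 181.818ms (2/5)
4. 545.455ms @ 6/5 + 181.818ms (2/5)
5. 727.273ms @ 8/5 + 1090.909ms (12/5)

note 2 onset = 2/5b = 181.818ms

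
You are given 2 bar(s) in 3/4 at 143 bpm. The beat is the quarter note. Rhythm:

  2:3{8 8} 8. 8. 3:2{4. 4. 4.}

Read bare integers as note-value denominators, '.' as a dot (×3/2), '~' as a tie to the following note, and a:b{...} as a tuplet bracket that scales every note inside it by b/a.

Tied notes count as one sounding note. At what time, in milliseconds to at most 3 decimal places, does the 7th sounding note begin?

note 7 onset = 5b = 2097.902ms

1. 0.0ms @ 0 + 314.685ms (3/4)
2. 314.685ms @ 3/4 + 314.685ms (3/4)
3. 629.371ms @ 3/2 + 314.685ms (3/4)
4. 944.056ms @ 9/4 + 314.685ms (3/4)
5. 1258.741ms @ 3 + 419.58ms (1)
6. 1678.322ms @ 4 + 419.58ms (1)
7. 2097.902ms @ 5 + 419.58ms (1)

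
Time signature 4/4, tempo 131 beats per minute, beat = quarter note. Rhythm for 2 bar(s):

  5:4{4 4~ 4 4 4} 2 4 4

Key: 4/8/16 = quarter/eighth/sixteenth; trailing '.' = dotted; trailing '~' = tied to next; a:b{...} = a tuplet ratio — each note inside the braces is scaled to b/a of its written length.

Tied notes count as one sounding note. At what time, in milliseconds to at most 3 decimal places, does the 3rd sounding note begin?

note 3 onset = 12/5b = 1099.237ms

1. 0.0ms @ 0 + 366.412ms (4/5)
2. 366.412ms @ 4/5 + 732.824ms (8/5)
3. 1099.237ms @ 12/5 + 366.412ms (4/5)
4. 1465.649ms @ 16/5 + 366.412ms (4/5)
5. 1832.061ms @ 4 + 916.031ms (2)
6. 2748.092ms @ 6 + 458.015ms (1)
7. 3206.107ms @ 7 + 458.015ms (1)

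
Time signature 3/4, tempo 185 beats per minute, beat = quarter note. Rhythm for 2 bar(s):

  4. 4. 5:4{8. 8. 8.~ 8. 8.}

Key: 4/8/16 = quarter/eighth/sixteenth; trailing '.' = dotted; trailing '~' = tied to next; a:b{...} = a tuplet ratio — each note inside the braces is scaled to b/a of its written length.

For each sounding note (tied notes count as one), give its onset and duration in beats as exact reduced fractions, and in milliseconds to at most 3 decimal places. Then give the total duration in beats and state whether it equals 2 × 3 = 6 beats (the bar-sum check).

1) 0.0ms=0b +486.486ms=3/2b
2) 486.486ms=3/2b +486.486ms=3/2b
3) 972.973ms=3b +194.595ms=3/5b
4) 1167.568ms=18/5b +194.595ms=3/5b
5) 1362.162ms=21/5b +389.189ms=6/5b
6) 1751.351ms=27/5b +194.595ms=3/5b
Σ=6b of 6 (185bpm 3/4) — PASS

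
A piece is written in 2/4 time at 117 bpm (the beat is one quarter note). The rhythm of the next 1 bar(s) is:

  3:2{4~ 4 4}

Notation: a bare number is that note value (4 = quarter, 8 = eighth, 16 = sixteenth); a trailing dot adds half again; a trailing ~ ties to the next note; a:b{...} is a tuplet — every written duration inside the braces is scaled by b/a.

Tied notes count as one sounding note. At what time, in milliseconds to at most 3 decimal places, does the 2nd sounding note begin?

note 2 onset = 4/3b = 683.761ms

1. 0.0ms @ 0 + 683.761ms (4/3)
2. 683.761ms @ 4/3 + 341.88ms (2/3)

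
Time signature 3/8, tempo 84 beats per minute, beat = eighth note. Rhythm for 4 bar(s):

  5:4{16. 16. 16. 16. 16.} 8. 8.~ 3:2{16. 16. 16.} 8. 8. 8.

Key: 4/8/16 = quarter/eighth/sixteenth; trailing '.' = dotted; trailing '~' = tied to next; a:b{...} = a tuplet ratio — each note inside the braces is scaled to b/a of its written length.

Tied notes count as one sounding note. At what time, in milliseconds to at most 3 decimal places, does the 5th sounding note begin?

note 5 onset = 12/5b = 1714.286ms

1. 0.0ms @ 0 + 428.571ms (3/5)
2. 428.571ms @ 3/5 + 428.571ms (3/5)
3. 857.143ms @ 6/5 + 428.571ms (3/5)
4. 1285.714ms @ 9/5 + 428.571ms (3/5)
5. 1714.286ms @ 12/5 + 428.571ms (3/5)
6. 2142.857ms @ 3 + 1071.429ms (3/2)
7. 3214.286ms @ 9/2 + 1428.571ms (2)
8. 4642.857ms @ 13/2 + 357.143ms (1/2)
9. 5000.0ms @ 7 + 357.143ms (1/2)
10. 5357.143ms @ 15/2 + 1071.429ms (3/2)
11. 6428.571ms @ 9 + 1071.429ms (3/2)
12. 7500.0ms @ 21/2 + 1071.429ms (3/2)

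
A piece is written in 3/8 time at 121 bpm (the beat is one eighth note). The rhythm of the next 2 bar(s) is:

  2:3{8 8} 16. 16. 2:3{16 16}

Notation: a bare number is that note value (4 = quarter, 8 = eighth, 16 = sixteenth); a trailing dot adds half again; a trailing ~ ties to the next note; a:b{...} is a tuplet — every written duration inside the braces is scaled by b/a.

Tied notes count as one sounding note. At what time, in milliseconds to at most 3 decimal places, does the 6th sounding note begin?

1. 0.0ms @ 0 + 743.802ms (3/2)
2. 743.802ms @ 3/2 + 743.802ms (3/2)
3. 1487.603ms @ 3 + 371.901ms (3/4)
4. 1859.504ms @ 15/4 + 371.901ms (3/4)
5. 2231.405ms @ 9/2 + 371.901ms (3/4)
6. 2603.306ms @ 21/4 + 371.901ms (3/4)

note 6 onset = 21/4b = 2603.306ms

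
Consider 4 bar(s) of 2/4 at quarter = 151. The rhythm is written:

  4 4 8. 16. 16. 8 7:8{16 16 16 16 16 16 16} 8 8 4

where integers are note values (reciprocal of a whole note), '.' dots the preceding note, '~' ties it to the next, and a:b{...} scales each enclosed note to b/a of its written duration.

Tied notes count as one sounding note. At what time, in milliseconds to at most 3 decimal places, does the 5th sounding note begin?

1. 0.0ms @ 0 + 397.351ms (1)
2. 397.351ms @ 1 + 397.351ms (1)
3. 794.702ms @ 2 + 298.013ms (3/4)
4. 1092.715ms @ 11/4 + 149.007ms (3/8)
5. 1241.722ms @ 25/8 + 149.007ms (3/8)
6. 1390.728ms @ 7/2 + 198.675ms (1/2)
7. 1589.404ms @ 4 + 113.529ms (2/7)
8. 1702.933ms @ 30/7 + 113.529ms (2/7)
9. 1816.462ms @ 32/7 + 113.529ms (2/7)
10. 1929.991ms @ 34/7 + 113.529ms (2/7)
11. 2043.519ms @ 36/7 + 113.529ms (2/7)
12. 2157.048ms @ 38/7 + 113.529ms (2/7)
13. 2270.577ms @ 40/7 + 113.529ms (2/7)
14. 2384.106ms @ 6 + 198.675ms (1/2)
15. 2582.781ms @ 13/2 + 198.675ms (1/2)
16. 2781.457ms @ 7 + 397.351ms (1)

note 5 onset = 25/8b = 1241.722ms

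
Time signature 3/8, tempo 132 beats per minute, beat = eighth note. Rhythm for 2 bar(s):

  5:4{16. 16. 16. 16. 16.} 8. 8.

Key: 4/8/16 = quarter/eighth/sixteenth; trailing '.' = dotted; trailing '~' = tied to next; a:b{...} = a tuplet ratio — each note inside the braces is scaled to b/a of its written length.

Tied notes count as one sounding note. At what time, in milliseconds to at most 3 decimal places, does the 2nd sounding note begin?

1. 0.0ms @ 0 + 272.727ms (3/5)
2. 272.727ms @ 3/5 + 272.727ms (3/5)
3. 545.455ms @ 6/5 + 272.727ms (3/5)
4. 818.182ms @ 9/5 + 272.727ms (3/5)
5. 1090.909ms @ 12/5 + 272.727ms (3/5)
6. 1363.636ms @ 3 + 681.818ms (3/2)
7. 2045.455ms @ 9/2 + 681.818ms (3/2)

note 2 onset = 3/5b = 272.727ms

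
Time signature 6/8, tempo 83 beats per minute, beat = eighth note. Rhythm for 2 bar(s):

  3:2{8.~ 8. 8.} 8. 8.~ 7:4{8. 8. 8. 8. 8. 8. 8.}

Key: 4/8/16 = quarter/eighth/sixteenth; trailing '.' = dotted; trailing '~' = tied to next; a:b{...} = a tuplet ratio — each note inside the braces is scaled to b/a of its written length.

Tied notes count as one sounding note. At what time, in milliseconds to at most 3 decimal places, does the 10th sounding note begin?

note 10 onset = 78/7b = 8055.077ms

1. 0.0ms @ 0 + 1445.783ms (2)
2. 1445.783ms @ 2 + 722.892ms (1)
3. 2168.675ms @ 3 + 1084.337ms (3/2)
4. 3253.012ms @ 9/2 + 1703.959ms (33/14)
5. 4956.971ms @ 48/7 + 619.621ms (6/7)
6. 5576.592ms @ 54/7 + 619.621ms (6/7)
7. 6196.213ms @ 60/7 + 619.621ms (6/7)
8. 6815.835ms @ 66/7 + 619.621ms (6/7)
9. 7435.456ms @ 72/7 + 619.621ms (6/7)
10. 8055.077ms @ 78/7 + 619.621ms (6/7)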